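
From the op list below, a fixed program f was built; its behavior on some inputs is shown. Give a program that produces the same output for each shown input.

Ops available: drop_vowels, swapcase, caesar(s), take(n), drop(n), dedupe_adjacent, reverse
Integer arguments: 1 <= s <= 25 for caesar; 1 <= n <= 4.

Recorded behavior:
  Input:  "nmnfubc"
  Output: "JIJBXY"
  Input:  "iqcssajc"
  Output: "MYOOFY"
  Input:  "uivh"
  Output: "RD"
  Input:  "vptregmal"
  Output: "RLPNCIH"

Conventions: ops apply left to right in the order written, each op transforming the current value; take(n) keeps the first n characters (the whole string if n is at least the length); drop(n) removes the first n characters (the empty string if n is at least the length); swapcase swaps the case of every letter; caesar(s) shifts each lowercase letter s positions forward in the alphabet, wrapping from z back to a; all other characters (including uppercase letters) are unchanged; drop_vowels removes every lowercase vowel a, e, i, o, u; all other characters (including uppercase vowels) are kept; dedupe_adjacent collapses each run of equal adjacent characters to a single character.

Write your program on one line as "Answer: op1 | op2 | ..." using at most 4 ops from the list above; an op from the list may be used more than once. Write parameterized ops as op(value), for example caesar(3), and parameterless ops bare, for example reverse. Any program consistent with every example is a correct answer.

drop_vowels | caesar(3) | caesar(19) | swapcase

Check, running the answer program on each example:
  "nmnfubc" -> "nmnfbc" -> "qpqief" -> "jijbxy" -> "JIJBXY"
  "iqcssajc" -> "qcssjc" -> "tfvvmf" -> "myoofy" -> "MYOOFY"
  "uivh" -> "vh" -> "yk" -> "rd" -> "RD"
  "vptregmal" -> "vptrgml" -> "yswujpo" -> "rlpncih" -> "RLPNCIH"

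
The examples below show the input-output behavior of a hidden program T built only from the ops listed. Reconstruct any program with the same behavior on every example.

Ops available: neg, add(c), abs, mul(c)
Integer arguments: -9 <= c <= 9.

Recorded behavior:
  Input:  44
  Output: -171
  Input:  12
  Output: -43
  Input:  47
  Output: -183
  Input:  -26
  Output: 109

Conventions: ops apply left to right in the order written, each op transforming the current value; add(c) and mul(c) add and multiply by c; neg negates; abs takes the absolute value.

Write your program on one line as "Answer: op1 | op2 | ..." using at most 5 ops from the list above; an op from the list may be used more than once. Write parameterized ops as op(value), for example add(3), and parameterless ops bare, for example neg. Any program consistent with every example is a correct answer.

neg | mul(4) | add(9) | add(-4)

Check, running the answer program on each example:
  44 -> -44 -> -176 -> -167 -> -171
  12 -> -12 -> -48 -> -39 -> -43
  47 -> -47 -> -188 -> -179 -> -183
  -26 -> 26 -> 104 -> 113 -> 109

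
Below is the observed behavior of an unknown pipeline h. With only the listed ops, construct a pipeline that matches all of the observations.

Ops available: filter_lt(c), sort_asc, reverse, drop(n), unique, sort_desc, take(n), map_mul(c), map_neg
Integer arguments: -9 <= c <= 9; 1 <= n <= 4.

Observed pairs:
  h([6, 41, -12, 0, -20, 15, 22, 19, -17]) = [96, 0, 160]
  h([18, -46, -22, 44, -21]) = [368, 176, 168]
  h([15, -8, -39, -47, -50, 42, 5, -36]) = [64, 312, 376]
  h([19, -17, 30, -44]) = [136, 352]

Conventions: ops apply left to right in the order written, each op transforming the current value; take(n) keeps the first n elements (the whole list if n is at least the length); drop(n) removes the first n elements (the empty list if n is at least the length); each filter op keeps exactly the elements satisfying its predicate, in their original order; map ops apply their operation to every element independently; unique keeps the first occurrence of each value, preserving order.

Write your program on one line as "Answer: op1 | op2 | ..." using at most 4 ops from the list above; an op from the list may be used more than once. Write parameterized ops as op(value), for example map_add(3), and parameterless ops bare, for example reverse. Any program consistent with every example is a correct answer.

filter_lt(4) | take(3) | map_mul(-8)

Check, running the answer program on each example:
  [6, 41, -12, 0, -20, 15, 22, 19, -17] -> [-12, 0, -20, -17] -> [-12, 0, -20] -> [96, 0, 160]
  [18, -46, -22, 44, -21] -> [-46, -22, -21] -> [-46, -22, -21] -> [368, 176, 168]
  [15, -8, -39, -47, -50, 42, 5, -36] -> [-8, -39, -47, -50, -36] -> [-8, -39, -47] -> [64, 312, 376]
  [19, -17, 30, -44] -> [-17, -44] -> [-17, -44] -> [136, 352]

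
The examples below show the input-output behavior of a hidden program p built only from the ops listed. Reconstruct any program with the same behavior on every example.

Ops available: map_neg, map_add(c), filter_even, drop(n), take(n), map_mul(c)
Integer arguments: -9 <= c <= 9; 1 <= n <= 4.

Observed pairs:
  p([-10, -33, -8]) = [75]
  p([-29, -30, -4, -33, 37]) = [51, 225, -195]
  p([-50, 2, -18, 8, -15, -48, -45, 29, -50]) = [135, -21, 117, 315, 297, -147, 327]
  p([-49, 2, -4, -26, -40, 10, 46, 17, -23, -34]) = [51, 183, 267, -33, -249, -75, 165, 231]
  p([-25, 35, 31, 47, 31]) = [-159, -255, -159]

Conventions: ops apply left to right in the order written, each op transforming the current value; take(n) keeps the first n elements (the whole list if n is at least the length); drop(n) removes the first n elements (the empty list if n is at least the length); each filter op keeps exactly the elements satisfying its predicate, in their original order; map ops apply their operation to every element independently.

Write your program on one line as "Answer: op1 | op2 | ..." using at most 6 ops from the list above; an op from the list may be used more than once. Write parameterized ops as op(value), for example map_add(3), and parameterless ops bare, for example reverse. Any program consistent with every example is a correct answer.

map_neg | drop(2) | map_mul(-2) | map_add(-9) | map_mul(-3)

Check, running the answer program on each example:
  [-10, -33, -8] -> [10, 33, 8] -> [8] -> [-16] -> [-25] -> [75]
  [-29, -30, -4, -33, 37] -> [29, 30, 4, 33, -37] -> [4, 33, -37] -> [-8, -66, 74] -> [-17, -75, 65] -> [51, 225, -195]
  [-50, 2, -18, 8, -15, -48, -45, 29, -50] -> [50, -2, 18, -8, 15, 48, 45, -29, 50] -> [18, -8, 15, 48, 45, -29, 50] -> [-36, 16, -30, -96, -90, 58, -100] -> [-45, 7, -39, -105, -99, 49, -109] -> [135, -21, 117, 315, 297, -147, 327]
  [-49, 2, -4, -26, -40, 10, 46, 17, -23, -34] -> [49, -2, 4, 26, 40, -10, -46, -17, 23, 34] -> [4, 26, 40, -10, -46, -17, 23, 34] -> [-8, -52, -80, 20, 92, 34, -46, -68] -> [-17, -61, -89, 11, 83, 25, -55, -77] -> [51, 183, 267, -33, -249, -75, 165, 231]
  [-25, 35, 31, 47, 31] -> [25, -35, -31, -47, -31] -> [-31, -47, -31] -> [62, 94, 62] -> [53, 85, 53] -> [-159, -255, -159]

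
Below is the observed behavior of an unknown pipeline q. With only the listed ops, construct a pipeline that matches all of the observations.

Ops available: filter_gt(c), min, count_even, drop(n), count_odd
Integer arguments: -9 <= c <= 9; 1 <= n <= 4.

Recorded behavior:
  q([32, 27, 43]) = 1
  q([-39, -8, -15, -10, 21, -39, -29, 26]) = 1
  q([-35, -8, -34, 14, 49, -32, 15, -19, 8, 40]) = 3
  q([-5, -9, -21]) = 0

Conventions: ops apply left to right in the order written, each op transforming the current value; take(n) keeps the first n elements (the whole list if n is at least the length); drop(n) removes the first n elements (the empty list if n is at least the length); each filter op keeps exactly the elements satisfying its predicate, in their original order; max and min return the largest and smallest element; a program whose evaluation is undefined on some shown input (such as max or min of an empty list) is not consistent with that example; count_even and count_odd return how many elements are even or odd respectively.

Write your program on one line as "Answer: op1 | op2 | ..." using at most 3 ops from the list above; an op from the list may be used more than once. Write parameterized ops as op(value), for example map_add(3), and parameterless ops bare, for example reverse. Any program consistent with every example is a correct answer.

filter_gt(3) | count_even

Check, running the answer program on each example:
  [32, 27, 43] -> [32, 27, 43] -> 1
  [-39, -8, -15, -10, 21, -39, -29, 26] -> [21, 26] -> 1
  [-35, -8, -34, 14, 49, -32, 15, -19, 8, 40] -> [14, 49, 15, 8, 40] -> 3
  [-5, -9, -21] -> [] -> 0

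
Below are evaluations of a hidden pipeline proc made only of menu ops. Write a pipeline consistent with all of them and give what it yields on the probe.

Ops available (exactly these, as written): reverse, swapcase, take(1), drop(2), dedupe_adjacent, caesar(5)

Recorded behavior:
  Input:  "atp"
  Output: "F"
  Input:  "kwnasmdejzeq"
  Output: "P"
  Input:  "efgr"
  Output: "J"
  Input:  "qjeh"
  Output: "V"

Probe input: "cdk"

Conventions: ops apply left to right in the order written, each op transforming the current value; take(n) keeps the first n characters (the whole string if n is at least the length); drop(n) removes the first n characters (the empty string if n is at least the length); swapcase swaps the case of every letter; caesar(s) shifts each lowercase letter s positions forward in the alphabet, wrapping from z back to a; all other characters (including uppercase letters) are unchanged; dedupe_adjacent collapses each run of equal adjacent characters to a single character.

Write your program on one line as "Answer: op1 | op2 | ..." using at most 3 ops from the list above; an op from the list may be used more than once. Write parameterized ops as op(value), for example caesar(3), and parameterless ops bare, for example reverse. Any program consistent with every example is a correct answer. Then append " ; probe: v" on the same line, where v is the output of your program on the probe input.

caesar(5) | take(1) | swapcase ; probe: "H"

Check, running the answer program on each example:
  "atp" -> "fyu" -> "f" -> "F"
  "kwnasmdejzeq" -> "pbsfxrijoejv" -> "p" -> "P"
  "efgr" -> "jklw" -> "j" -> "J"
  "qjeh" -> "vojm" -> "v" -> "V"
  probe: "cdk" -> "hip" -> "h" -> "H"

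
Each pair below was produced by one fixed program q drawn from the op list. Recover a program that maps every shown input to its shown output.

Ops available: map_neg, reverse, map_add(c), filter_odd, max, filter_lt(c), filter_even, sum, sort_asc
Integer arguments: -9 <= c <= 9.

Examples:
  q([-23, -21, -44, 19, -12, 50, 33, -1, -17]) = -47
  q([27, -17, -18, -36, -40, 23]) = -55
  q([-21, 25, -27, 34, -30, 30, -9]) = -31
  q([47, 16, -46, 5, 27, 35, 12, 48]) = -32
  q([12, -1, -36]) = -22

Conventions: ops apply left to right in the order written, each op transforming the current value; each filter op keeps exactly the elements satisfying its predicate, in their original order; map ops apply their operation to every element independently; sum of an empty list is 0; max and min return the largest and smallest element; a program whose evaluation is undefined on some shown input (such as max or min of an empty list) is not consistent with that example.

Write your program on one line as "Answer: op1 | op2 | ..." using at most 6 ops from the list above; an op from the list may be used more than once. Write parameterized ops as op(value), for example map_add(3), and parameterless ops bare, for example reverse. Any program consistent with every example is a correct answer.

map_add(7) | filter_lt(1) | reverse | map_add(7) | sum

Check, running the answer program on each example:
  [-23, -21, -44, 19, -12, 50, 33, -1, -17] -> [-16, -14, -37, 26, -5, 57, 40, 6, -10] -> [-16, -14, -37, -5, -10] -> [-10, -5, -37, -14, -16] -> [-3, 2, -30, -7, -9] -> -47
  [27, -17, -18, -36, -40, 23] -> [34, -10, -11, -29, -33, 30] -> [-10, -11, -29, -33] -> [-33, -29, -11, -10] -> [-26, -22, -4, -3] -> -55
  [-21, 25, -27, 34, -30, 30, -9] -> [-14, 32, -20, 41, -23, 37, -2] -> [-14, -20, -23, -2] -> [-2, -23, -20, -14] -> [5, -16, -13, -7] -> -31
  [47, 16, -46, 5, 27, 35, 12, 48] -> [54, 23, -39, 12, 34, 42, 19, 55] -> [-39] -> [-39] -> [-32] -> -32
  [12, -1, -36] -> [19, 6, -29] -> [-29] -> [-29] -> [-22] -> -22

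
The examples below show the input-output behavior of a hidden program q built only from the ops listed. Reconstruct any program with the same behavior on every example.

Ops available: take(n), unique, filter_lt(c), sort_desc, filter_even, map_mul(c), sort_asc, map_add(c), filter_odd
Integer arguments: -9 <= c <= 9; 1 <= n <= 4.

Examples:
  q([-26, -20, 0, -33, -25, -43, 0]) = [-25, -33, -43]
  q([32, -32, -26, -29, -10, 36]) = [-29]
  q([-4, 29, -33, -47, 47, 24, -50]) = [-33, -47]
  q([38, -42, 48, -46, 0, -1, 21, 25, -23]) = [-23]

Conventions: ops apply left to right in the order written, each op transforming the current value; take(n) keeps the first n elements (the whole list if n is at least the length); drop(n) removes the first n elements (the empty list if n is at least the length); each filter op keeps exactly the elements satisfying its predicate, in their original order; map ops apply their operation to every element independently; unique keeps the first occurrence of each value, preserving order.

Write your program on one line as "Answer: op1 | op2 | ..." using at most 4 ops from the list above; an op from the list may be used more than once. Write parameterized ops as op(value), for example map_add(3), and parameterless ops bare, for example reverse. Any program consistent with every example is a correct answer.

filter_odd | sort_desc | filter_lt(-3)

Check, running the answer program on each example:
  [-26, -20, 0, -33, -25, -43, 0] -> [-33, -25, -43] -> [-25, -33, -43] -> [-25, -33, -43]
  [32, -32, -26, -29, -10, 36] -> [-29] -> [-29] -> [-29]
  [-4, 29, -33, -47, 47, 24, -50] -> [29, -33, -47, 47] -> [47, 29, -33, -47] -> [-33, -47]
  [38, -42, 48, -46, 0, -1, 21, 25, -23] -> [-1, 21, 25, -23] -> [25, 21, -1, -23] -> [-23]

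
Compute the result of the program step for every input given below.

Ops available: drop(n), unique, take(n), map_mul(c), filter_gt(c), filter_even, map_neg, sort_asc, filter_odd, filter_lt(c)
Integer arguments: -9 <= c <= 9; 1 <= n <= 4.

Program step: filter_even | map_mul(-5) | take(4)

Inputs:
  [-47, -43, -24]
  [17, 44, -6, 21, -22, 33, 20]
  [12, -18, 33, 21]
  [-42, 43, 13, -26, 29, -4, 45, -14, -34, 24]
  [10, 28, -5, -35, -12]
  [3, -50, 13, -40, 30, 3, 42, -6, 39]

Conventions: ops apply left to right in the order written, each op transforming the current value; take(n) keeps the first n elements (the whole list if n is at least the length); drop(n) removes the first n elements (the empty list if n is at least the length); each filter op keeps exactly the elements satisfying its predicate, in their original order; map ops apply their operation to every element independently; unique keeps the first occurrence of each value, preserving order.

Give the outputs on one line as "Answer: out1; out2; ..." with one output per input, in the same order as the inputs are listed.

[120]; [-220, 30, 110, -100]; [-60, 90]; [210, 130, 20, 70]; [-50, -140, 60]; [250, 200, -150, -210]

Execution, op by op:
  [-47, -43, -24] -> [-24] -> [120] -> [120]
  [17, 44, -6, 21, -22, 33, 20] -> [44, -6, -22, 20] -> [-220, 30, 110, -100] -> [-220, 30, 110, -100]
  [12, -18, 33, 21] -> [12, -18] -> [-60, 90] -> [-60, 90]
  [-42, 43, 13, -26, 29, -4, 45, -14, -34, 24] -> [-42, -26, -4, -14, -34, 24] -> [210, 130, 20, 70, 170, -120] -> [210, 130, 20, 70]
  [10, 28, -5, -35, -12] -> [10, 28, -12] -> [-50, -140, 60] -> [-50, -140, 60]
  [3, -50, 13, -40, 30, 3, 42, -6, 39] -> [-50, -40, 30, 42, -6] -> [250, 200, -150, -210, 30] -> [250, 200, -150, -210]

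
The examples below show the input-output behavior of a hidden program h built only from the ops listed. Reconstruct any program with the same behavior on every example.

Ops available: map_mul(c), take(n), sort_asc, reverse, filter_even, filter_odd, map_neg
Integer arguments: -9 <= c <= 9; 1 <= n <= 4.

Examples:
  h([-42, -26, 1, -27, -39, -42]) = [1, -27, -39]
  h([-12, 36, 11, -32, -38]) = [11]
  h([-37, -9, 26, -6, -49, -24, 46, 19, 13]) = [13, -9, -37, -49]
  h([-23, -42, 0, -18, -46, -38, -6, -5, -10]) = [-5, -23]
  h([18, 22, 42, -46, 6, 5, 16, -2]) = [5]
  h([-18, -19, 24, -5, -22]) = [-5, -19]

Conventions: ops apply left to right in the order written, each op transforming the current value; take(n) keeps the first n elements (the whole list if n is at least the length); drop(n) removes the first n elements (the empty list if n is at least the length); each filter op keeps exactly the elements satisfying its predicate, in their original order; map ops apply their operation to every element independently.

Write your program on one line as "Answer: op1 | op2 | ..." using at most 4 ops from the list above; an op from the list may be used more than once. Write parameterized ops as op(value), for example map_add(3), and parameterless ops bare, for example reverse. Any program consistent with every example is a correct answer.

filter_odd | sort_asc | take(4) | reverse

Check, running the answer program on each example:
  [-42, -26, 1, -27, -39, -42] -> [1, -27, -39] -> [-39, -27, 1] -> [-39, -27, 1] -> [1, -27, -39]
  [-12, 36, 11, -32, -38] -> [11] -> [11] -> [11] -> [11]
  [-37, -9, 26, -6, -49, -24, 46, 19, 13] -> [-37, -9, -49, 19, 13] -> [-49, -37, -9, 13, 19] -> [-49, -37, -9, 13] -> [13, -9, -37, -49]
  [-23, -42, 0, -18, -46, -38, -6, -5, -10] -> [-23, -5] -> [-23, -5] -> [-23, -5] -> [-5, -23]
  [18, 22, 42, -46, 6, 5, 16, -2] -> [5] -> [5] -> [5] -> [5]
  [-18, -19, 24, -5, -22] -> [-19, -5] -> [-19, -5] -> [-19, -5] -> [-5, -19]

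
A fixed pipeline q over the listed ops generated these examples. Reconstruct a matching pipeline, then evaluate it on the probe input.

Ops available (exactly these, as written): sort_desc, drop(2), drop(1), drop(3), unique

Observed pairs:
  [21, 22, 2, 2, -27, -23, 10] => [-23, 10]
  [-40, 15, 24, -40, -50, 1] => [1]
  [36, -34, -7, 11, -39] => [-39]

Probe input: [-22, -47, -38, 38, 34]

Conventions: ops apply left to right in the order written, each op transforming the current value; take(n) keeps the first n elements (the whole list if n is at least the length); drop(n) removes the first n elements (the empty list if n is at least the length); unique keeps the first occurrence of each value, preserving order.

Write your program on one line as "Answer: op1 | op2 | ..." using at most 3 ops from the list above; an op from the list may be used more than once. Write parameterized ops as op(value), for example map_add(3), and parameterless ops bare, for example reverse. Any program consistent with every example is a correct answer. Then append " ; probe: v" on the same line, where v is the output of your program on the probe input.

unique | drop(3) | drop(1) ; probe: [34]

Check, running the answer program on each example:
  [21, 22, 2, 2, -27, -23, 10] -> [21, 22, 2, -27, -23, 10] -> [-27, -23, 10] -> [-23, 10]
  [-40, 15, 24, -40, -50, 1] -> [-40, 15, 24, -50, 1] -> [-50, 1] -> [1]
  [36, -34, -7, 11, -39] -> [36, -34, -7, 11, -39] -> [11, -39] -> [-39]
  probe: [-22, -47, -38, 38, 34] -> [-22, -47, -38, 38, 34] -> [38, 34] -> [34]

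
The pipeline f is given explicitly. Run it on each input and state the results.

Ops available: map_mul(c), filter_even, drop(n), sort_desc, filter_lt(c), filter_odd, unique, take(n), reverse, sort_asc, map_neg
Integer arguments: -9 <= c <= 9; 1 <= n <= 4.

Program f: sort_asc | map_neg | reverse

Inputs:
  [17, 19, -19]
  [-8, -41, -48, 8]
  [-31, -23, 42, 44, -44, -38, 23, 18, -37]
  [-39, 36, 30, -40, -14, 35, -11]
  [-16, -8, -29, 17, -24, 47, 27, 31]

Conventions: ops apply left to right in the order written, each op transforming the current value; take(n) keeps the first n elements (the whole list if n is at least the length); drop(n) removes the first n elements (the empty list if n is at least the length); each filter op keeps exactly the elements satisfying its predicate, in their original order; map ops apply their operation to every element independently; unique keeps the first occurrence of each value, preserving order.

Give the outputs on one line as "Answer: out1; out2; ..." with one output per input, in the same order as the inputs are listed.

Execution, op by op:
  [17, 19, -19] -> [-19, 17, 19] -> [19, -17, -19] -> [-19, -17, 19]
  [-8, -41, -48, 8] -> [-48, -41, -8, 8] -> [48, 41, 8, -8] -> [-8, 8, 41, 48]
  [-31, -23, 42, 44, -44, -38, 23, 18, -37] -> [-44, -38, -37, -31, -23, 18, 23, 42, 44] -> [44, 38, 37, 31, 23, -18, -23, -42, -44] -> [-44, -42, -23, -18, 23, 31, 37, 38, 44]
  [-39, 36, 30, -40, -14, 35, -11] -> [-40, -39, -14, -11, 30, 35, 36] -> [40, 39, 14, 11, -30, -35, -36] -> [-36, -35, -30, 11, 14, 39, 40]
  [-16, -8, -29, 17, -24, 47, 27, 31] -> [-29, -24, -16, -8, 17, 27, 31, 47] -> [29, 24, 16, 8, -17, -27, -31, -47] -> [-47, -31, -27, -17, 8, 16, 24, 29]

[-19, -17, 19]; [-8, 8, 41, 48]; [-44, -42, -23, -18, 23, 31, 37, 38, 44]; [-36, -35, -30, 11, 14, 39, 40]; [-47, -31, -27, -17, 8, 16, 24, 29]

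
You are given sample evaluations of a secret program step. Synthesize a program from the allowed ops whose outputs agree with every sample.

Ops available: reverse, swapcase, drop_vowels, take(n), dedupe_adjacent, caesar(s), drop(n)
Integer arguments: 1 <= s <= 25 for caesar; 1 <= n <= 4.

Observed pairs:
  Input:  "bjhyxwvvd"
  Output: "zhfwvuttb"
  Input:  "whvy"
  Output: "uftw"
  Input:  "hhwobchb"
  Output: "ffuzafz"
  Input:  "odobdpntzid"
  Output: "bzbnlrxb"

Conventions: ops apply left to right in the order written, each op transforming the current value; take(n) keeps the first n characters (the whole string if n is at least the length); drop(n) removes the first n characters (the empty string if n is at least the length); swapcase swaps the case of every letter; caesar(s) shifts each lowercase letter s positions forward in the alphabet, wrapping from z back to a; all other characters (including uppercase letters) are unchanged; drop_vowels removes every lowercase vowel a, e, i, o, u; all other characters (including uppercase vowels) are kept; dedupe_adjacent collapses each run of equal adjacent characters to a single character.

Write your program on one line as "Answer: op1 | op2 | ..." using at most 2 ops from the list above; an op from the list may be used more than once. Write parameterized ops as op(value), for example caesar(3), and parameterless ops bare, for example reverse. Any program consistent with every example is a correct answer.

drop_vowels | caesar(24)

Check, running the answer program on each example:
  "bjhyxwvvd" -> "bjhyxwvvd" -> "zhfwvuttb"
  "whvy" -> "whvy" -> "uftw"
  "hhwobchb" -> "hhwbchb" -> "ffuzafz"
  "odobdpntzid" -> "dbdpntzd" -> "bzbnlrxb"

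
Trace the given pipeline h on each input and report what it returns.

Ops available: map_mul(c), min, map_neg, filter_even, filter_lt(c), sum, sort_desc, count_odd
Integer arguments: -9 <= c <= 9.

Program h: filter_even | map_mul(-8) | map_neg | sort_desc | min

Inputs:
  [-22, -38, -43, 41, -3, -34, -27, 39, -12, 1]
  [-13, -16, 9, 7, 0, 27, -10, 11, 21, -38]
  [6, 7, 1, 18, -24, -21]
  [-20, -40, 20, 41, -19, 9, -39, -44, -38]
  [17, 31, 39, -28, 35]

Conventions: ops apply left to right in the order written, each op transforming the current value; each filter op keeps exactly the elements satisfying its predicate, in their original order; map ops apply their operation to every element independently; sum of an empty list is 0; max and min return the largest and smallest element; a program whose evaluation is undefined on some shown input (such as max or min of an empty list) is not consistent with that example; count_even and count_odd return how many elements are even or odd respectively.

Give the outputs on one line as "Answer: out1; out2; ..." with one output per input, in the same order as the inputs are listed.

-304; -304; -192; -352; -224

Execution, op by op:
  [-22, -38, -43, 41, -3, -34, -27, 39, -12, 1] -> [-22, -38, -34, -12] -> [176, 304, 272, 96] -> [-176, -304, -272, -96] -> [-96, -176, -272, -304] -> -304
  [-13, -16, 9, 7, 0, 27, -10, 11, 21, -38] -> [-16, 0, -10, -38] -> [128, 0, 80, 304] -> [-128, 0, -80, -304] -> [0, -80, -128, -304] -> -304
  [6, 7, 1, 18, -24, -21] -> [6, 18, -24] -> [-48, -144, 192] -> [48, 144, -192] -> [144, 48, -192] -> -192
  [-20, -40, 20, 41, -19, 9, -39, -44, -38] -> [-20, -40, 20, -44, -38] -> [160, 320, -160, 352, 304] -> [-160, -320, 160, -352, -304] -> [160, -160, -304, -320, -352] -> -352
  [17, 31, 39, -28, 35] -> [-28] -> [224] -> [-224] -> [-224] -> -224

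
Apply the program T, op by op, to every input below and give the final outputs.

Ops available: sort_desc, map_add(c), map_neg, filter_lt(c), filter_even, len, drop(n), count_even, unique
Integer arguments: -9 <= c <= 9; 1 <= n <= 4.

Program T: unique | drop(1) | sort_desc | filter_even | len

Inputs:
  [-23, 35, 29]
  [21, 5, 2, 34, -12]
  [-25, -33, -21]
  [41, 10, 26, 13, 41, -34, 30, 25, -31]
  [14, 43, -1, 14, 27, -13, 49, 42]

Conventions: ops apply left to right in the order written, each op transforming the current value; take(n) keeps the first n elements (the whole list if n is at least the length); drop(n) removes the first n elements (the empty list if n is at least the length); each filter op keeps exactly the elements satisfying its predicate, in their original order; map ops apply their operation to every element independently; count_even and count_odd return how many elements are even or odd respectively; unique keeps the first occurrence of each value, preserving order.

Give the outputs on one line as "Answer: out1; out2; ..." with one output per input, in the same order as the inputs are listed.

Execution, op by op:
  [-23, 35, 29] -> [-23, 35, 29] -> [35, 29] -> [35, 29] -> [] -> 0
  [21, 5, 2, 34, -12] -> [21, 5, 2, 34, -12] -> [5, 2, 34, -12] -> [34, 5, 2, -12] -> [34, 2, -12] -> 3
  [-25, -33, -21] -> [-25, -33, -21] -> [-33, -21] -> [-21, -33] -> [] -> 0
  [41, 10, 26, 13, 41, -34, 30, 25, -31] -> [41, 10, 26, 13, -34, 30, 25, -31] -> [10, 26, 13, -34, 30, 25, -31] -> [30, 26, 25, 13, 10, -31, -34] -> [30, 26, 10, -34] -> 4
  [14, 43, -1, 14, 27, -13, 49, 42] -> [14, 43, -1, 27, -13, 49, 42] -> [43, -1, 27, -13, 49, 42] -> [49, 43, 42, 27, -1, -13] -> [42] -> 1

0; 3; 0; 4; 1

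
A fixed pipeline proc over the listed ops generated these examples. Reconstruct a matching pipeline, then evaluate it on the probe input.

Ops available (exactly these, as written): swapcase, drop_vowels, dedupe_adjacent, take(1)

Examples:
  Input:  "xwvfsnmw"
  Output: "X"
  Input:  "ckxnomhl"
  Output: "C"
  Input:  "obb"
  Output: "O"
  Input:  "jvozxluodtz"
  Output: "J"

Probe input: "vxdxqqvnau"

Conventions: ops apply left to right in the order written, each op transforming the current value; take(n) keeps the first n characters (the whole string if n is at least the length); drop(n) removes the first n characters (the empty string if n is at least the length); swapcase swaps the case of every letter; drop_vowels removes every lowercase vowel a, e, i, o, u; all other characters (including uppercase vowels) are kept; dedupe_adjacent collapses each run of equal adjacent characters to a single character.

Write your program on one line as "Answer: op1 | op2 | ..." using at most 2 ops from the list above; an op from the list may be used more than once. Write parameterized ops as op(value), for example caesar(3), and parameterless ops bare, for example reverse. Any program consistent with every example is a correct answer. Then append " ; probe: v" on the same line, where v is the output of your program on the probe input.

take(1) | swapcase ; probe: "V"

Check, running the answer program on each example:
  "xwvfsnmw" -> "x" -> "X"
  "ckxnomhl" -> "c" -> "C"
  "obb" -> "o" -> "O"
  "jvozxluodtz" -> "j" -> "J"
  probe: "vxdxqqvnau" -> "v" -> "V"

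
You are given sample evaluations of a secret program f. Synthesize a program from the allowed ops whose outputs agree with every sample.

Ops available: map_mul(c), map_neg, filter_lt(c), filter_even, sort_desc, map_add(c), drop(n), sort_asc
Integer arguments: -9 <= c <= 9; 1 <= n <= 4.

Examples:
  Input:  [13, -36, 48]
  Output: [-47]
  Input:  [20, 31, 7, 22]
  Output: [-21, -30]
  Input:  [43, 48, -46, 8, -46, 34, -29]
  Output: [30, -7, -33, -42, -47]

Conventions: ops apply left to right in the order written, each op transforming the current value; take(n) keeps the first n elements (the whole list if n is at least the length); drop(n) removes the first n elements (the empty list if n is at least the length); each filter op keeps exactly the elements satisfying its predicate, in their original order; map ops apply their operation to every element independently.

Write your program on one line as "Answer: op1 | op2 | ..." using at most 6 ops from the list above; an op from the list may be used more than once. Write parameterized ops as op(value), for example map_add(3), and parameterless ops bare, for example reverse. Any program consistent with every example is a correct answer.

map_neg | sort_desc | drop(2) | map_add(5) | map_add(-4)

Check, running the answer program on each example:
  [13, -36, 48] -> [-13, 36, -48] -> [36, -13, -48] -> [-48] -> [-43] -> [-47]
  [20, 31, 7, 22] -> [-20, -31, -7, -22] -> [-7, -20, -22, -31] -> [-22, -31] -> [-17, -26] -> [-21, -30]
  [43, 48, -46, 8, -46, 34, -29] -> [-43, -48, 46, -8, 46, -34, 29] -> [46, 46, 29, -8, -34, -43, -48] -> [29, -8, -34, -43, -48] -> [34, -3, -29, -38, -43] -> [30, -7, -33, -42, -47]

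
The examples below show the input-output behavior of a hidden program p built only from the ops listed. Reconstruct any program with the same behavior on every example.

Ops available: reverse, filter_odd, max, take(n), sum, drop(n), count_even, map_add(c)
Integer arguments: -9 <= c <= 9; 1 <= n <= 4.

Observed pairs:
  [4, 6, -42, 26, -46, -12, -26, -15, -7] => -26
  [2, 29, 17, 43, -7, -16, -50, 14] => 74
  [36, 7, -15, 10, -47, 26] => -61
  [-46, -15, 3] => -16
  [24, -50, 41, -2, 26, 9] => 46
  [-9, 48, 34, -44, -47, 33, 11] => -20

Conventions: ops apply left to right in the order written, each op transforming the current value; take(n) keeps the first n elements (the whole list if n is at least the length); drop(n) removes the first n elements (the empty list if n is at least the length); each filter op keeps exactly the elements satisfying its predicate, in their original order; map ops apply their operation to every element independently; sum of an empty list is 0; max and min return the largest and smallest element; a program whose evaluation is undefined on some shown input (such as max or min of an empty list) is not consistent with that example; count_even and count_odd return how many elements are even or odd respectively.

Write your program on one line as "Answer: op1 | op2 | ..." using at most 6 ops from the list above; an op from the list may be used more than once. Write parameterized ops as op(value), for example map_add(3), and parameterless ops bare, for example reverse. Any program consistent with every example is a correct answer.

reverse | filter_odd | reverse | map_add(-2) | sum

Check, running the answer program on each example:
  [4, 6, -42, 26, -46, -12, -26, -15, -7] -> [-7, -15, -26, -12, -46, 26, -42, 6, 4] -> [-7, -15] -> [-15, -7] -> [-17, -9] -> -26
  [2, 29, 17, 43, -7, -16, -50, 14] -> [14, -50, -16, -7, 43, 17, 29, 2] -> [-7, 43, 17, 29] -> [29, 17, 43, -7] -> [27, 15, 41, -9] -> 74
  [36, 7, -15, 10, -47, 26] -> [26, -47, 10, -15, 7, 36] -> [-47, -15, 7] -> [7, -15, -47] -> [5, -17, -49] -> -61
  [-46, -15, 3] -> [3, -15, -46] -> [3, -15] -> [-15, 3] -> [-17, 1] -> -16
  [24, -50, 41, -2, 26, 9] -> [9, 26, -2, 41, -50, 24] -> [9, 41] -> [41, 9] -> [39, 7] -> 46
  [-9, 48, 34, -44, -47, 33, 11] -> [11, 33, -47, -44, 34, 48, -9] -> [11, 33, -47, -9] -> [-9, -47, 33, 11] -> [-11, -49, 31, 9] -> -20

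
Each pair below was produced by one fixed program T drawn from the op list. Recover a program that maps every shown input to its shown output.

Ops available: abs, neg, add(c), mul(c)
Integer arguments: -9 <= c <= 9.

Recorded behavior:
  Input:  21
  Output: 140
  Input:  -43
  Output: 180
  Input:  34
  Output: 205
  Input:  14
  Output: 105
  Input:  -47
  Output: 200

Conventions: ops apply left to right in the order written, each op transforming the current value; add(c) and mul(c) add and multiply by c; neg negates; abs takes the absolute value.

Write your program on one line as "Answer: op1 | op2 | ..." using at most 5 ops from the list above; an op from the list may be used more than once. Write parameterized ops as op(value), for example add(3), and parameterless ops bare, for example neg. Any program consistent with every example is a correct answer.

add(7) | abs | mul(-5) | neg

Check, running the answer program on each example:
  21 -> 28 -> 28 -> -140 -> 140
  -43 -> -36 -> 36 -> -180 -> 180
  34 -> 41 -> 41 -> -205 -> 205
  14 -> 21 -> 21 -> -105 -> 105
  -47 -> -40 -> 40 -> -200 -> 200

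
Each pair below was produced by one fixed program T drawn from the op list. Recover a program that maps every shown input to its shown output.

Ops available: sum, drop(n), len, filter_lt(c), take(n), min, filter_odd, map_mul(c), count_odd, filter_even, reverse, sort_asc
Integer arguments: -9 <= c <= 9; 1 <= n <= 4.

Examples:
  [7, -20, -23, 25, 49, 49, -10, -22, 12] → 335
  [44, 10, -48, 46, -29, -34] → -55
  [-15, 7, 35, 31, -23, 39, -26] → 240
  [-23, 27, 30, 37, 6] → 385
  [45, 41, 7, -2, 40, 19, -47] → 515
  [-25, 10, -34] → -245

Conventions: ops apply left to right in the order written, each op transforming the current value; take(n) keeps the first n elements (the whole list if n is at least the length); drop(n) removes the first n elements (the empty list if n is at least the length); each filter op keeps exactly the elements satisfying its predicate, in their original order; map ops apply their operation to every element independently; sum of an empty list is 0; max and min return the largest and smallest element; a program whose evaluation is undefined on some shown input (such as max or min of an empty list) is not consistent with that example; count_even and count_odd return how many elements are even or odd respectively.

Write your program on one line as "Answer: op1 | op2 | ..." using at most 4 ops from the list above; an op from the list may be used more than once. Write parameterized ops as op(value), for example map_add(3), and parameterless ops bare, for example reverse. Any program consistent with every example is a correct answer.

reverse | map_mul(5) | sum

Check, running the answer program on each example:
  [7, -20, -23, 25, 49, 49, -10, -22, 12] -> [12, -22, -10, 49, 49, 25, -23, -20, 7] -> [60, -110, -50, 245, 245, 125, -115, -100, 35] -> 335
  [44, 10, -48, 46, -29, -34] -> [-34, -29, 46, -48, 10, 44] -> [-170, -145, 230, -240, 50, 220] -> -55
  [-15, 7, 35, 31, -23, 39, -26] -> [-26, 39, -23, 31, 35, 7, -15] -> [-130, 195, -115, 155, 175, 35, -75] -> 240
  [-23, 27, 30, 37, 6] -> [6, 37, 30, 27, -23] -> [30, 185, 150, 135, -115] -> 385
  [45, 41, 7, -2, 40, 19, -47] -> [-47, 19, 40, -2, 7, 41, 45] -> [-235, 95, 200, -10, 35, 205, 225] -> 515
  [-25, 10, -34] -> [-34, 10, -25] -> [-170, 50, -125] -> -245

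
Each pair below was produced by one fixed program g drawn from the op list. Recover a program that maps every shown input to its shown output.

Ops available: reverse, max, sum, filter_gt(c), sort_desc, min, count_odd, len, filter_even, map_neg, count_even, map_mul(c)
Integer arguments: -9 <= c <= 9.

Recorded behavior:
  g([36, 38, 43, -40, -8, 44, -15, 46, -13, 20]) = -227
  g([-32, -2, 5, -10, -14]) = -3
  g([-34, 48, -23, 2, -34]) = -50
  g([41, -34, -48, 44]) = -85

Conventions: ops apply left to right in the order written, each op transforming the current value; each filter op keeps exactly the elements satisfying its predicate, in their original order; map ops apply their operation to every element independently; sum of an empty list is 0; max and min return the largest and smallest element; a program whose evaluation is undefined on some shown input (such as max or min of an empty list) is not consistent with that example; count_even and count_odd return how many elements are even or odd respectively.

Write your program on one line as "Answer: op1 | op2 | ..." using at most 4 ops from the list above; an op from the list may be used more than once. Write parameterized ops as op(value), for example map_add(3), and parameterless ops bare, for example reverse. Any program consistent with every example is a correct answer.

reverse | filter_gt(-3) | map_neg | sum

Check, running the answer program on each example:
  [36, 38, 43, -40, -8, 44, -15, 46, -13, 20] -> [20, -13, 46, -15, 44, -8, -40, 43, 38, 36] -> [20, 46, 44, 43, 38, 36] -> [-20, -46, -44, -43, -38, -36] -> -227
  [-32, -2, 5, -10, -14] -> [-14, -10, 5, -2, -32] -> [5, -2] -> [-5, 2] -> -3
  [-34, 48, -23, 2, -34] -> [-34, 2, -23, 48, -34] -> [2, 48] -> [-2, -48] -> -50
  [41, -34, -48, 44] -> [44, -48, -34, 41] -> [44, 41] -> [-44, -41] -> -85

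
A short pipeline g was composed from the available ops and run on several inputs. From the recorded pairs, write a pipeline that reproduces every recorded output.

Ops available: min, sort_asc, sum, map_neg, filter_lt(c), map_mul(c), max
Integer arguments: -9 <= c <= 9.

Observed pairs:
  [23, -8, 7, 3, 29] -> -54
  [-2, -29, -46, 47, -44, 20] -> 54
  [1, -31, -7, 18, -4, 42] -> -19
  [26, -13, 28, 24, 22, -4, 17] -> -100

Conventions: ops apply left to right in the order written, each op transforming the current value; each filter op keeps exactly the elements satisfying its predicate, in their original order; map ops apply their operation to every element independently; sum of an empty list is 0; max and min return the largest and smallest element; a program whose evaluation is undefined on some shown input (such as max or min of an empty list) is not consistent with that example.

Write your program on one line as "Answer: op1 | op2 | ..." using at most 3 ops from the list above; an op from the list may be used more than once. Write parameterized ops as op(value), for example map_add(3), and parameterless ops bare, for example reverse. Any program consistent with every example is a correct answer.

map_neg | sum

Check, running the answer program on each example:
  [23, -8, 7, 3, 29] -> [-23, 8, -7, -3, -29] -> -54
  [-2, -29, -46, 47, -44, 20] -> [2, 29, 46, -47, 44, -20] -> 54
  [1, -31, -7, 18, -4, 42] -> [-1, 31, 7, -18, 4, -42] -> -19
  [26, -13, 28, 24, 22, -4, 17] -> [-26, 13, -28, -24, -22, 4, -17] -> -100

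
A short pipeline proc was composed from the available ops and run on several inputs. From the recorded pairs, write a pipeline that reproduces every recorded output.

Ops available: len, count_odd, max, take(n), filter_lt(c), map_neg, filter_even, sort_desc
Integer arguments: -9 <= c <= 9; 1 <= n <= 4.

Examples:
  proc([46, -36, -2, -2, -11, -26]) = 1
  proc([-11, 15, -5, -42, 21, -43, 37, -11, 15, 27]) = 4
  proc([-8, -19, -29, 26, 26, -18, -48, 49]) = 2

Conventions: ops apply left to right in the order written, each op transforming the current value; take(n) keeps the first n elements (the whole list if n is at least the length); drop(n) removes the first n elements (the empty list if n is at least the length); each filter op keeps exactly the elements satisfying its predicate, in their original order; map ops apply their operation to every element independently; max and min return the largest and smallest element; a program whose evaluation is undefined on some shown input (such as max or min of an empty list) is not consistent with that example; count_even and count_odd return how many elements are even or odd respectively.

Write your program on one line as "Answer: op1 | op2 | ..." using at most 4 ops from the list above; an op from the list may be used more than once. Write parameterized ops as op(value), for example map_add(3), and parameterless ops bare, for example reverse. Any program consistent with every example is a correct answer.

filter_lt(2) | map_neg | count_odd

Check, running the answer program on each example:
  [46, -36, -2, -2, -11, -26] -> [-36, -2, -2, -11, -26] -> [36, 2, 2, 11, 26] -> 1
  [-11, 15, -5, -42, 21, -43, 37, -11, 15, 27] -> [-11, -5, -42, -43, -11] -> [11, 5, 42, 43, 11] -> 4
  [-8, -19, -29, 26, 26, -18, -48, 49] -> [-8, -19, -29, -18, -48] -> [8, 19, 29, 18, 48] -> 2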